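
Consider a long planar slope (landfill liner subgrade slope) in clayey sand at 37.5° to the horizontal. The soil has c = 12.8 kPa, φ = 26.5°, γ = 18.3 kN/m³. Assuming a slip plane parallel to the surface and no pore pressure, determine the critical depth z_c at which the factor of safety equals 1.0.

Setting FS = 1.00 in FS = [c + γz cos²β tanφ] / [γz sinβ cosβ] and solving for z:
z = c / [γ cosβ (FS·sinβ − cosβ·tanφ)]
  = 12.8 / [18.3·cos37.5°·(1.00·sin37.5° − cos37.5°·tan26.5°)]
  = 12.8 / [18.3·0.7934·(1.00·0.6088 − 0.7934·0.4986)]
  = 12.8 / 3.0955 = 4.135 m

z_c = 4.14 m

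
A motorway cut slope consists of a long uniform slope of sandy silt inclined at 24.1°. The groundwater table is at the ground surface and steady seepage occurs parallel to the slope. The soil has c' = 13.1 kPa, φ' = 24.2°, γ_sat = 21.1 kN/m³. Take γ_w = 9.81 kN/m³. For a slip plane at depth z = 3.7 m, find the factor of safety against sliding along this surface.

FS = 0.99

With seepage parallel to the slope and the water table at the surface, the effective normal stress on the slip plane uses the buoyant unit weight γ' = γ_sat − γ_w while the driving shear stress uses γ_sat:
FS = [c' + γ' z cos²β tanφ'] / [γ_sat z sinβ cosβ]
γ' = 21.1 − 9.81 = 11.29 kN/m³
Numerator = 13.1 + 11.29·3.7·cos²24.1°·tan24.2° = 13.1 + 11.29·3.7·0.8333·0.4494 = 28.743 kPa
Denominator = 21.1·3.7·sin24.1°·cos24.1° = 21.1·3.7·0.4083·0.9128 = 29.100 kPa
FS = 28.743 / 29.100 = 0.988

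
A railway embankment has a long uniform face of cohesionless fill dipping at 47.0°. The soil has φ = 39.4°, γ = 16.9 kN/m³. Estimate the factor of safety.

FS = 0.77

For a dry cohesionless infinite slope the factor of safety is FS = tanφ / tanβ.
FS = tan39.4° / tan47.0° = 0.8214 / 1.0724 = 0.766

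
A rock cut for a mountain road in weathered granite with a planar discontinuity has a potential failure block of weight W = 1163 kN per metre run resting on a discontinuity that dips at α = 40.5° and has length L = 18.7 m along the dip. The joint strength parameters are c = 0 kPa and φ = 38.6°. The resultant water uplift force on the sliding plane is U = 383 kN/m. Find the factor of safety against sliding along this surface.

FS = 0.53

Resolving the block weight along and normal to the plane and applying the Mohr–Coulomb strength on the joint:
N' = W cosα − U = 1163·cos40.5° − 383 = 501.4 kN/m
Driving force T = W sinα = 1163·sin40.5° = 755.3 kN/m
Resisting force R = c·L + N'·tanφ = 0·18.7 + 501.4·tan38.6° = 0.0 + 400.2 = 400.2 kN/m
FS = R / T = 400.2 / 755.3 = 0.530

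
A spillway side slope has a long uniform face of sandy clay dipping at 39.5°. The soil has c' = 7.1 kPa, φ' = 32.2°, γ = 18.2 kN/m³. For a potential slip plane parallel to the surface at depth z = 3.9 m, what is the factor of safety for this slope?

FS = 0.97

For an infinite slope with a slip plane parallel to the surface (no pore pressure): FS = [c' + γz cos²β tanφ'] / [γz sinβ cosβ].
γz = 18.2·3.9 = 70.98 kN/m²
Numerator = 7.1 + 70.98·cos²39.5°·tan32.2° = 7.1 + 70.98·0.5954·0.6297 = 33.714 kPa
Denominator = 70.98·sin39.5°·cos39.5° = 70.98·0.6361·0.7716 = 34.838 kPa
FS = 33.714 / 34.838 = 0.968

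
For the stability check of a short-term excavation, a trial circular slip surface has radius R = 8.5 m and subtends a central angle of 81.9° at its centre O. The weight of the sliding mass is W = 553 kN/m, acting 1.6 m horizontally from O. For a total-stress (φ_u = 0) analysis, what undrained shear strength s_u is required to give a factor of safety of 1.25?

s_u = 10.7 kPa

FS = s_u·L_a·R / (W·d), so s_u = FS·W·d / (L_a·R).
Arc length L_a = R·θ = 8.5·(81.9°·π/180) = 8.5·1.4294 = 12.15 m
s_u = 1.25·553·1.6 / (12.15·8.5) = 1106.0 / 103.28 = 10.71 kPa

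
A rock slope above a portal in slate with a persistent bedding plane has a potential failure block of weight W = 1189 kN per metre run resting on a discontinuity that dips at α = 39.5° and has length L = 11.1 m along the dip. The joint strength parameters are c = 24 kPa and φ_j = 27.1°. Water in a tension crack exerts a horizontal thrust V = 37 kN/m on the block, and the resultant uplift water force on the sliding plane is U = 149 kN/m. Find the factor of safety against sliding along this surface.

FS = 0.83

Resolving the block weight along and normal to the plane and applying the Mohr–Coulomb strength on the joint:
N' = W cosα − U − V sinα = 1189·cos39.5° − 149 − 37·sin39.5° = 744.9 kN/m
Driving force T = W sinα + V cosα = 1189·sin39.5° + 37·cos39.5° = 784.8 kN/m
Resisting force R = c·L + N'·tanφ_j = 24·11.1 + 744.9·tan27.1° = 266.4 + 381.2 = 647.6 kN/m
FS = R / T = 647.6 / 784.8 = 0.825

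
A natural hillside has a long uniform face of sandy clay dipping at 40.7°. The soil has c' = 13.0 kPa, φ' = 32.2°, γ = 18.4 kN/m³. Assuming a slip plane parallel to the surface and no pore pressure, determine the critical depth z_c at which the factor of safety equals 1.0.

Setting FS = 1.00 in FS = [c' + γz cos²β tanφ'] / [γz sinβ cosβ] and solving for z:
z = c' / [γ cosβ (FS·sinβ − cosβ·tanφ')]
  = 13.0 / [18.4·cos40.7°·(1.00·sin40.7° − cos40.7°·tan32.2°)]
  = 13.0 / [18.4·0.7581·(1.00·0.6521 − 0.7581·0.6297)]
  = 13.0 / 2.4367 = 5.335 m

z_c = 5.34 m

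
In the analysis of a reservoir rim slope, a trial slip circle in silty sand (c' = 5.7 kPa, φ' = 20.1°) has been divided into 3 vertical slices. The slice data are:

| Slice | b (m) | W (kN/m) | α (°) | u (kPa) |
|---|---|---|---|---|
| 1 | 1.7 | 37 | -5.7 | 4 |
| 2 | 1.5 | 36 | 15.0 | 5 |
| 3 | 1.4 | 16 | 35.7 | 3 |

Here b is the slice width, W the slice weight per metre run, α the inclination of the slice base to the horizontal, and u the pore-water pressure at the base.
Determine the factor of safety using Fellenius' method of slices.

FS = 3.48

Ordinary method of slices: FS = Σ[c'·Δl_i + (W_i cosα_i − u_i·Δl_i)·tanφ'] / Σ W_i sinα_i, with Δl_i = b_i / cosα_i.
Slice 1: Δl = 1.7/cos(-5.7°) = 1.708 m; N'_1 = 37·cos(-5.7°) − 4·1.708 = 30.0; c'Δl = 9.74; W sinα = -3.7
Slice 2: Δl = 1.5/cos15.0° = 1.553 m; N'_2 = 36·cos15.0° − 5·1.553 = 27.0; c'Δl = 8.85; W sinα = 9.3
Slice 3: Δl = 1.4/cos35.7° = 1.724 m; N'_3 = 16·cos35.7° − 3·1.724 = 7.8; c'Δl = 9.83; W sinα = 9.3
Σc'Δl = 28.4 kN/m; ΣN' = 64.8 kN/m; ΣW sinα = 15.0 kN/m
Resisting = 28.4 + 64.8·tan20.1° = 28.4 + 23.7 = 52.1 kN/m
FS = 52.1 / 15.0 = 3.480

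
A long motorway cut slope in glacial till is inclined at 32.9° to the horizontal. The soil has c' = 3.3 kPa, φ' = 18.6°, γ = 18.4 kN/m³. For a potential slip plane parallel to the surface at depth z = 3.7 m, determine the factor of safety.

FS = 0.63

For an infinite slope with a slip plane parallel to the surface (no pore pressure): FS = [c' + γz cos²β tanφ'] / [γz sinβ cosβ].
γz = 18.4·3.7 = 68.08 kN/m²
Numerator = 3.3 + 68.08·cos²32.9°·tan18.6° = 3.3 + 68.08·0.7050·0.3365 = 19.452 kPa
Denominator = 68.08·sin32.9°·cos32.9° = 68.08·0.5432·0.8396 = 31.049 kPa
FS = 19.452 / 31.049 = 0.626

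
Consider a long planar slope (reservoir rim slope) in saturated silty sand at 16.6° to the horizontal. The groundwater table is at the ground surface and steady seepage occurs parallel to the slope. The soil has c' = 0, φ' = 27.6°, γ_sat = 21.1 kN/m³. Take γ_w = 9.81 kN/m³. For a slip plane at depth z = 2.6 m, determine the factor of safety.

With seepage parallel to the slope and the water table at the surface, the effective normal stress on the slip plane uses the buoyant unit weight γ' = γ_sat − γ_w while the driving shear stress uses γ_sat:
FS = [c' + γ' z cos²β tanφ'] / [γ_sat z sinβ cosβ]
(For c' = 0 this reduces to FS = (γ'/γ_sat)·tanφ'/tanβ.)
γ' = 21.1 − 9.81 = 11.29 kN/m³
Numerator = 0.0 + 11.29·2.6·cos²16.6°·tan27.6° = 0.0 + 11.29·2.6·0.9184·0.5228 = 14.093 kPa
Denominator = 21.1·2.6·sin16.6°·cos16.6° = 21.1·2.6·0.2857·0.9583 = 15.020 kPa
FS = 14.093 / 15.020 = 0.938

FS = 0.94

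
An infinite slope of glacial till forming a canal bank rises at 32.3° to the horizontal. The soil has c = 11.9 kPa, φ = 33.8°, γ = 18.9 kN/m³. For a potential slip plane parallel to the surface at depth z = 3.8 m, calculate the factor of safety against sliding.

For an infinite slope with a slip plane parallel to the surface (no pore pressure): FS = [c + γz cos²β tanφ] / [γz sinβ cosβ].
γz = 18.9·3.8 = 71.82 kN/m²
Numerator = 11.9 + 71.82·cos²32.3°·tan33.8° = 11.9 + 71.82·0.7145·0.6694 = 46.251 kPa
Denominator = 71.82·sin32.3°·cos32.3° = 71.82·0.5344·0.8453 = 32.439 kPa
FS = 46.251 / 32.439 = 1.426

FS = 1.43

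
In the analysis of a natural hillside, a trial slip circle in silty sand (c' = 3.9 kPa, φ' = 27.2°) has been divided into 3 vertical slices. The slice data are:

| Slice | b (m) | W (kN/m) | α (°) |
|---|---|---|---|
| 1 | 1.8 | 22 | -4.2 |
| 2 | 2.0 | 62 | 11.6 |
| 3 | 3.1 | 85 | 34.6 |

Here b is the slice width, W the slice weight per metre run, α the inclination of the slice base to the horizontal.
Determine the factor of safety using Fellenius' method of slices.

FS = 1.83

Ordinary method of slices: FS = Σ[c'·Δl_i + (W_i cosα_i)·tanφ'] / Σ W_i sinα_i, with Δl_i = b_i / cosα_i.
Slice 1: Δl = 1.8/cos(-4.2°) = 1.805 m; N'_1 = 22·cos(-4.2°) = 21.9; c'Δl = 7.04; W sinα = -1.6
Slice 2: Δl = 2.0/cos11.6° = 2.042 m; N'_2 = 62·cos11.6° = 60.7; c'Δl = 7.96; W sinα = 12.5
Slice 3: Δl = 3.1/cos34.6° = 3.766 m; N'_3 = 85·cos34.6° = 70.0; c'Δl = 14.69; W sinα = 48.3
Σc'Δl = 29.7 kN/m; ΣN' = 152.6 kN/m; ΣW sinα = 59.1 kN/m
Resisting = 29.7 + 152.6·tan27.2° = 29.7 + 78.4 = 108.1 kN/m
FS = 108.1 / 59.1 = 1.829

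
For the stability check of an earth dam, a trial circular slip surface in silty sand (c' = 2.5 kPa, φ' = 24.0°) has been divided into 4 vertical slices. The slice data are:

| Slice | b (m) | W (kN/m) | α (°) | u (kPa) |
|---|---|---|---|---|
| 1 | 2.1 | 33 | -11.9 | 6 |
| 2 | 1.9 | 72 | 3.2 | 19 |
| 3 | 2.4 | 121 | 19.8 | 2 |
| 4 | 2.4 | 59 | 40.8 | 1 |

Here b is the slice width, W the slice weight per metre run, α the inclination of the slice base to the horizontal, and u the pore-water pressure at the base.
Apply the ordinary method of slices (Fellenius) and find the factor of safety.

FS = 1.51

Ordinary method of slices: FS = Σ[c'·Δl_i + (W_i cosα_i − u_i·Δl_i)·tanφ'] / Σ W_i sinα_i, with Δl_i = b_i / cosα_i.
Slice 1: Δl = 2.1/cos(-11.9°) = 2.146 m; N'_1 = 33·cos(-11.9°) − 6·2.146 = 19.4; c'Δl = 5.37; W sinα = -6.8
Slice 2: Δl = 1.9/cos3.2° = 1.903 m; N'_2 = 72·cos3.2° − 19·1.903 = 35.7; c'Δl = 4.76; W sinα = 4.0
Slice 3: Δl = 2.4/cos19.8° = 2.551 m; N'_3 = 121·cos19.8° − 2·2.551 = 108.7; c'Δl = 6.38; W sinα = 41.0
Slice 4: Δl = 2.4/cos40.8° = 3.170 m; N'_4 = 59·cos40.8° − 1·3.170 = 41.5; c'Δl = 7.93; W sinα = 38.6
Σc'Δl = 24.4 kN/m; ΣN' = 205.4 kN/m; ΣW sinα = 76.8 kN/m
Resisting = 24.4 + 205.4·tan24.0° = 24.4 + 91.4 = 115.9 kN/m
FS = 115.9 / 76.8 = 1.510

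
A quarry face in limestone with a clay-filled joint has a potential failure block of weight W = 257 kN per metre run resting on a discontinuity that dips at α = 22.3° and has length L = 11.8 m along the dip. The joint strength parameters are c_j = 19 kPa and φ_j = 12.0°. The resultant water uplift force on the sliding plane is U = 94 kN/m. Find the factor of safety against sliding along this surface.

Resolving the block weight along and normal to the plane and applying the Mohr–Coulomb strength on the joint:
N' = W cosα − U = 257·cos22.3° − 94 = 143.8 kN/m
Driving force T = W sinα = 257·sin22.3° = 97.5 kN/m
Resisting force R = c_j·L + N'·tanφ_j = 19·11.8 + 143.8·tan12.0° = 224.2 + 30.6 = 254.8 kN/m
FS = R / T = 254.8 / 97.5 = 2.612

FS = 2.61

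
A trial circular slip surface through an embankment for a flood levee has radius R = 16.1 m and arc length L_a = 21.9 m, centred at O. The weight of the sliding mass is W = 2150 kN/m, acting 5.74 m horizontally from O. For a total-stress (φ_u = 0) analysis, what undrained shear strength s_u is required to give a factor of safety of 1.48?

s_u = 51.8 kPa

FS = s_u·L_a·R / (W·d), so s_u = FS·W·d / (L_a·R).
s_u = 1.48·2150·5.74 / (21.90·16.1) = 18264.7 / 352.59 = 51.80 kPa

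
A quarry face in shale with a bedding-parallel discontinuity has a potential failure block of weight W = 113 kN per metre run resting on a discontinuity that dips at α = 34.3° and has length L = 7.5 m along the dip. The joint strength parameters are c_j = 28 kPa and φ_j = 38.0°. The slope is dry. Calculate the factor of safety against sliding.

Resolving the block weight along and normal to the plane and applying the Mohr–Coulomb strength on the joint:
N' = W cosα = 113·cos34.3° = 93.3 kN/m
Driving force T = W sinα = 113·sin34.3° = 63.7 kN/m
Resisting force R = c_j·L + N'·tanφ_j = 28·7.5 + 93.3·tan38.0° = 210.0 + 72.9 = 282.9 kN/m
FS = R / T = 282.9 / 63.7 = 4.443

FS = 4.44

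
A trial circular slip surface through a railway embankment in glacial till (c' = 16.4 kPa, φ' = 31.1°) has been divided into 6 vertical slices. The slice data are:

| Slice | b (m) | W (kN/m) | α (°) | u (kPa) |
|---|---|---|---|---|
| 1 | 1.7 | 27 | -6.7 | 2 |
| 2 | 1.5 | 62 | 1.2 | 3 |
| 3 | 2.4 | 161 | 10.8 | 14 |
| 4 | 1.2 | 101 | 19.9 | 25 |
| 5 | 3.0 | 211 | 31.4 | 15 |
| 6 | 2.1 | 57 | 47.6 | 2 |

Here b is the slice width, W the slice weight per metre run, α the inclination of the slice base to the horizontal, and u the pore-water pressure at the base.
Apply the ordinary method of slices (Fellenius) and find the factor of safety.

FS = 2.24

Ordinary method of slices: FS = Σ[c'·Δl_i + (W_i cosα_i − u_i·Δl_i)·tanφ'] / Σ W_i sinα_i, with Δl_i = b_i / cosα_i.
Slice 1: Δl = 1.7/cos(-6.7°) = 1.712 m; N'_1 = 27·cos(-6.7°) − 2·1.712 = 23.4; c'Δl = 28.07; W sinα = -3.2
Slice 2: Δl = 1.5/cos1.2° = 1.500 m; N'_2 = 62·cos1.2° − 3·1.500 = 57.5; c'Δl = 24.61; W sinα = 1.3
Slice 3: Δl = 2.4/cos10.8° = 2.443 m; N'_3 = 161·cos10.8° − 14·2.443 = 123.9; c'Δl = 40.07; W sinα = 30.2
Slice 4: Δl = 1.2/cos19.9° = 1.276 m; N'_4 = 101·cos19.9° − 25·1.276 = 63.1; c'Δl = 20.93; W sinα = 34.4
Slice 5: Δl = 3.0/cos31.4° = 3.515 m; N'_5 = 211·cos31.4° − 15·3.515 = 127.4; c'Δl = 57.64; W sinα = 109.9
Slice 6: Δl = 2.1/cos47.6° = 3.114 m; N'_6 = 57·cos47.6° − 2·3.114 = 32.2; c'Δl = 51.08; W sinα = 42.1
Σc'Δl = 222.4 kN/m; ΣN' = 427.5 kN/m; ΣW sinα = 214.7 kN/m
Resisting = 222.4 + 427.5·tan31.1° = 222.4 + 257.9 = 480.3 kN/m
FS = 480.3 / 214.7 = 2.237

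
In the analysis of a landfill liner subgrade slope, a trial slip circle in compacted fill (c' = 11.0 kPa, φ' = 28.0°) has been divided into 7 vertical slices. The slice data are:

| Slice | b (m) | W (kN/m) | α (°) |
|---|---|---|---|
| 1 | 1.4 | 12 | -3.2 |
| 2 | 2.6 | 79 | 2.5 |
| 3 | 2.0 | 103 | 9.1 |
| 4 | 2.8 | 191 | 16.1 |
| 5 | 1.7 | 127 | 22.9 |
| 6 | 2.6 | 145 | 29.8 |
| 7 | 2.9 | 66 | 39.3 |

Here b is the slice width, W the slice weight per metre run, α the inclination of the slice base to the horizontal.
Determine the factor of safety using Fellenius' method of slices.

FS = 2.33

Ordinary method of slices: FS = Σ[c'·Δl_i + (W_i cosα_i)·tanφ'] / Σ W_i sinα_i, with Δl_i = b_i / cosα_i.
Slice 1: Δl = 1.4/cos(-3.2°) = 1.402 m; N'_1 = 12·cos(-3.2°) = 12.0; c'Δl = 15.42; W sinα = -0.7
Slice 2: Δl = 2.6/cos2.5° = 2.602 m; N'_2 = 79·cos2.5° = 78.9; c'Δl = 28.63; W sinα = 3.4
Slice 3: Δl = 2.0/cos9.1° = 2.025 m; N'_3 = 103·cos9.1° = 101.7; c'Δl = 22.28; W sinα = 16.3
Slice 4: Δl = 2.8/cos16.1° = 2.914 m; N'_4 = 191·cos16.1° = 183.5; c'Δl = 32.06; W sinα = 53.0
Slice 5: Δl = 1.7/cos22.9° = 1.845 m; N'_5 = 127·cos22.9° = 117.0; c'Δl = 20.30; W sinα = 49.4
Slice 6: Δl = 2.6/cos29.8° = 2.996 m; N'_6 = 145·cos29.8° = 125.8; c'Δl = 32.96; W sinα = 72.1
Slice 7: Δl = 2.9/cos39.3° = 3.748 m; N'_7 = 66·cos39.3° = 51.1; c'Δl = 41.22; W sinα = 41.8
Σc'Δl = 192.9 kN/m; ΣN' = 670.0 kN/m; ΣW sinα = 235.3 kN/m
Resisting = 192.9 + 670.0·tan28.0° = 192.9 + 356.2 = 549.1 kN/m
FS = 549.1 / 235.3 = 2.334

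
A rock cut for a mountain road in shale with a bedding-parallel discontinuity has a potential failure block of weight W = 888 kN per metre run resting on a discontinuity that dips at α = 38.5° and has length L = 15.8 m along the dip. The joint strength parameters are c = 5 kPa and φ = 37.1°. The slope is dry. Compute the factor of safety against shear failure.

Resolving the block weight along and normal to the plane and applying the Mohr–Coulomb strength on the joint:
N' = W cosα = 888·cos38.5° = 695.0 kN/m
Driving force T = W sinα = 888·sin38.5° = 552.8 kN/m
Resisting force R = c·L + N'·tanφ = 5·15.8 + 695.0·tan37.1° = 79.0 + 525.6 = 604.6 kN/m
FS = R / T = 604.6 / 552.8 = 1.094

FS = 1.09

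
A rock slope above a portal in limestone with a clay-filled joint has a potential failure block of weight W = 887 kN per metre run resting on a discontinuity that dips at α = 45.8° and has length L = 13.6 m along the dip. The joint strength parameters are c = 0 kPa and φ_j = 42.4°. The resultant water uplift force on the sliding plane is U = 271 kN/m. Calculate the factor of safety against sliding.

FS = 0.50

Resolving the block weight along and normal to the plane and applying the Mohr–Coulomb strength on the joint:
N' = W cosα − U = 887·cos45.8° − 271 = 347.4 kN/m
Driving force T = W sinα = 887·sin45.8° = 635.9 kN/m
Resisting force R = c·L + N'·tanφ_j = 0·13.6 + 347.4·tan42.4° = 0.0 + 317.2 = 317.2 kN/m
FS = R / T = 317.2 / 635.9 = 0.499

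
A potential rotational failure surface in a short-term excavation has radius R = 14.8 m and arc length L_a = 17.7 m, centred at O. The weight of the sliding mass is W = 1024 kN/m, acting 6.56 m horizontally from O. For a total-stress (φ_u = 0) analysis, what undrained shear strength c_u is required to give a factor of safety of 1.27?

c_u = 32.6 kPa

FS = c_u·L_a·R / (W·d), so c_u = FS·W·d / (L_a·R).
c_u = 1.27·1024·6.56 / (17.70·14.8) = 8531.1 / 261.96 = 32.57 kPa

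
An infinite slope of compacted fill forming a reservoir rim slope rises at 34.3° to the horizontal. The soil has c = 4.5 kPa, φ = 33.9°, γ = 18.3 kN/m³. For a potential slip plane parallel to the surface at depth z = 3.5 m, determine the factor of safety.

For an infinite slope with a slip plane parallel to the surface (no pore pressure): FS = [c + γz cos²β tanφ] / [γz sinβ cosβ].
γz = 18.3·3.5 = 64.05 kN/m²
Numerator = 4.5 + 64.05·cos²34.3°·tan33.9° = 4.5 + 64.05·0.6824·0.6720 = 33.872 kPa
Denominator = 64.05·sin34.3°·cos34.3° = 64.05·0.5635·0.8261 = 29.817 kPa
FS = 33.872 / 29.817 = 1.136

FS = 1.14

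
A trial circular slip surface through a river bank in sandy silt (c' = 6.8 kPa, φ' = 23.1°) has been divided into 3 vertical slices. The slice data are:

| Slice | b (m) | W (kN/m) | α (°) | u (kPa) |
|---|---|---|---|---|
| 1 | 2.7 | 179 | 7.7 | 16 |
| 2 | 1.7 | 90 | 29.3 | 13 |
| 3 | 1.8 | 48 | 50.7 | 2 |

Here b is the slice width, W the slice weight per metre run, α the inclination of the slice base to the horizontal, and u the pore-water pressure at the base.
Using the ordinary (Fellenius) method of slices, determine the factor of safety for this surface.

Ordinary method of slices: FS = Σ[c'·Δl_i + (W_i cosα_i − u_i·Δl_i)·tanφ'] / Σ W_i sinα_i, with Δl_i = b_i / cosα_i.
Slice 1: Δl = 2.7/cos7.7° = 2.725 m; N'_1 = 179·cos7.7° − 16·2.725 = 133.8; c'Δl = 18.53; W sinα = 24.0
Slice 2: Δl = 1.7/cos29.3° = 1.949 m; N'_2 = 90·cos29.3° − 13·1.949 = 53.1; c'Δl = 13.26; W sinα = 44.0
Slice 3: Δl = 1.8/cos50.7° = 2.842 m; N'_3 = 48·cos50.7° − 2·2.842 = 24.7; c'Δl = 19.32; W sinα = 37.1
Σc'Δl = 51.1 kN/m; ΣN' = 211.7 kN/m; ΣW sinα = 105.2 kN/m
Resisting = 51.1 + 211.7·tan23.1° = 51.1 + 90.3 = 141.4 kN/m
FS = 141.4 / 105.2 = 1.344

FS = 1.34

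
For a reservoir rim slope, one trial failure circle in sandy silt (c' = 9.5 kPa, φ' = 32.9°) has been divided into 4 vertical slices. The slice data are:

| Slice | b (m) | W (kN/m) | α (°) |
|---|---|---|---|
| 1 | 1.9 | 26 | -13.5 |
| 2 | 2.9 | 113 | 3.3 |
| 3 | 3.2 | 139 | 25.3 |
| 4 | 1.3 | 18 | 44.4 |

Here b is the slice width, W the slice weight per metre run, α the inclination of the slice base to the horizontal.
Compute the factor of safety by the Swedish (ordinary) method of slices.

FS = 3.81

Ordinary method of slices: FS = Σ[c'·Δl_i + (W_i cosα_i)·tanφ'] / Σ W_i sinα_i, with Δl_i = b_i / cosα_i.
Slice 1: Δl = 1.9/cos(-13.5°) = 1.954 m; N'_1 = 26·cos(-13.5°) = 25.3; c'Δl = 18.56; W sinα = -6.1
Slice 2: Δl = 2.9/cos3.3° = 2.905 m; N'_2 = 113·cos3.3° = 112.8; c'Δl = 27.60; W sinα = 6.5
Slice 3: Δl = 3.2/cos25.3° = 3.539 m; N'_3 = 139·cos25.3° = 125.7; c'Δl = 33.63; W sinα = 59.4
Slice 4: Δl = 1.3/cos44.4° = 1.820 m; N'_4 = 18·cos44.4° = 12.9; c'Δl = 17.29; W sinα = 12.6
Σc'Δl = 97.1 kN/m; ΣN' = 276.6 kN/m; ΣW sinα = 72.4 kN/m
Resisting = 97.1 + 276.6·tan32.9° = 97.1 + 179.0 = 276.0 kN/m
FS = 276.0 / 72.4 = 3.811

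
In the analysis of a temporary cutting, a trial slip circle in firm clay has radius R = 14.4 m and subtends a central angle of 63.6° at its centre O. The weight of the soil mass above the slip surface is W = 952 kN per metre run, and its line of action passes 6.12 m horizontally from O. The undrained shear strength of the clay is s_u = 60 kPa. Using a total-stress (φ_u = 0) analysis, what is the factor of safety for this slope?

Taking moments about the centre O, the resisting moment is provided by the undrained shear strength acting along the arc:
Arc length L_a = R·θ = 14.4·(63.6°·π/180) = 14.4·1.1100 = 15.98 m
M_R = s_u·L_a·R = 60·15.98·14.4 = 13810.5 kN·m/m
M_D = W·d = 952·6.12 = 5826.2 kN·m/m
FS = M_R / M_D = 13810.5 / 5826.2 = 2.370

FS = 2.37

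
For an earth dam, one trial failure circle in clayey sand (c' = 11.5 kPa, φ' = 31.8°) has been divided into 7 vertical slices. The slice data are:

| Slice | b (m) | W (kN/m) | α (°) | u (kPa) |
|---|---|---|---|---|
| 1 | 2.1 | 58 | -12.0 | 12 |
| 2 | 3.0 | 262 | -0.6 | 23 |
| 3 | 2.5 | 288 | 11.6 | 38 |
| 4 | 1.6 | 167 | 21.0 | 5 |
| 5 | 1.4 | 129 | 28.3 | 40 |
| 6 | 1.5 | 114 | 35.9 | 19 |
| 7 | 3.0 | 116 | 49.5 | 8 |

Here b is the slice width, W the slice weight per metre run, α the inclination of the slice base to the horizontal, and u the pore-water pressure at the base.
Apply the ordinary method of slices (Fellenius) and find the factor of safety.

FS = 1.99

Ordinary method of slices: FS = Σ[c'·Δl_i + (W_i cosα_i − u_i·Δl_i)·tanφ'] / Σ W_i sinα_i, with Δl_i = b_i / cosα_i.
Slice 1: Δl = 2.1/cos(-12.0°) = 2.147 m; N'_1 = 58·cos(-12.0°) − 12·2.147 = 31.0; c'Δl = 24.69; W sinα = -12.1
Slice 2: Δl = 3.0/cos(-0.6°) = 3.000 m; N'_2 = 262·cos(-0.6°) − 23·3.000 = 193.0; c'Δl = 34.50; W sinα = -2.7
Slice 3: Δl = 2.5/cos11.6° = 2.552 m; N'_3 = 288·cos11.6° − 38·2.552 = 185.1; c'Δl = 29.35; W sinα = 57.9
Slice 4: Δl = 1.6/cos21.0° = 1.714 m; N'_4 = 167·cos21.0° − 5·1.714 = 147.3; c'Δl = 19.71; W sinα = 59.8
Slice 5: Δl = 1.4/cos28.3° = 1.590 m; N'_5 = 129·cos28.3° − 40·1.590 = 50.0; c'Δl = 18.29; W sinα = 61.2
Slice 6: Δl = 1.5/cos35.9° = 1.852 m; N'_6 = 114·cos35.9° − 19·1.852 = 57.2; c'Δl = 21.30; W sinα = 66.8
Slice 7: Δl = 3.0/cos49.5° = 4.619 m; N'_7 = 116·cos49.5° − 8·4.619 = 38.4; c'Δl = 53.12; W sinα = 88.2
Σc'Δl = 201.0 kN/m; ΣN' = 701.9 kN/m; ΣW sinα = 319.2 kN/m
Resisting = 201.0 + 701.9·tan31.8° = 201.0 + 435.2 = 636.2 kN/m
FS = 636.2 / 319.2 = 1.993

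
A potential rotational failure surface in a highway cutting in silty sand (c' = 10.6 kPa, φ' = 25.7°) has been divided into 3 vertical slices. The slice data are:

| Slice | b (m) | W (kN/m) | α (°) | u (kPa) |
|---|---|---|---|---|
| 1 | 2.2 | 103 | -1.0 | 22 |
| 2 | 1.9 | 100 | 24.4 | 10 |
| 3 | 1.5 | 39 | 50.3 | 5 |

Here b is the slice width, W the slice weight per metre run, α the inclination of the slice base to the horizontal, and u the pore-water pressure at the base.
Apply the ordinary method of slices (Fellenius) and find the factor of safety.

FS = 1.97

Ordinary method of slices: FS = Σ[c'·Δl_i + (W_i cosα_i − u_i·Δl_i)·tanφ'] / Σ W_i sinα_i, with Δl_i = b_i / cosα_i.
Slice 1: Δl = 2.2/cos(-1.0°) = 2.200 m; N'_1 = 103·cos(-1.0°) − 22·2.200 = 54.6; c'Δl = 23.32; W sinα = -1.8
Slice 2: Δl = 1.9/cos24.4° = 2.086 m; N'_2 = 100·cos24.4° − 10·2.086 = 70.2; c'Δl = 22.12; W sinα = 41.3
Slice 3: Δl = 1.5/cos50.3° = 2.348 m; N'_3 = 39·cos50.3° − 5·2.348 = 13.2; c'Δl = 24.89; W sinα = 30.0
Σc'Δl = 70.3 kN/m; ΣN' = 138.0 kN/m; ΣW sinα = 69.5 kN/m
Resisting = 70.3 + 138.0·tan25.7° = 70.3 + 66.4 = 136.7 kN/m
FS = 136.7 / 69.5 = 1.967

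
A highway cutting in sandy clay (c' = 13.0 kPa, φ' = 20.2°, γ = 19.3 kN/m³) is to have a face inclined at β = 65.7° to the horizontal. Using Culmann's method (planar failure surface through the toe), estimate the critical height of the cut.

Culmann's analysis gives the critical failure plane at α_cr = (β + φ')/2 = (65.7 + 20.2)/2 = 43.0°, and the critical height
H_c = (4c'/γ) · sinβ cosφ' / [1 − cos(β − φ')]
    = (4·13.0/19.3) · sin65.7°·cos20.2° / [1 − cos(45.5°)]
    = 2.694 · 0.9114·0.9385 / [1 − 0.7009]
    = 2.694 · 0.8553 / 0.2991
    = 7.71 m

H_c = 7.71 m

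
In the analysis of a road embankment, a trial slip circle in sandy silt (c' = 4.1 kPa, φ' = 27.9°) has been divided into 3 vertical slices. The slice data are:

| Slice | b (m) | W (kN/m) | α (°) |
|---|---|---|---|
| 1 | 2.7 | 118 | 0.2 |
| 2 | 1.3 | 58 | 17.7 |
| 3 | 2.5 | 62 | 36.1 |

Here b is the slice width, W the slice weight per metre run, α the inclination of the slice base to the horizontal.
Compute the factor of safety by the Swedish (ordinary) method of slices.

Ordinary method of slices: FS = Σ[c'·Δl_i + (W_i cosα_i)·tanφ'] / Σ W_i sinα_i, with Δl_i = b_i / cosα_i.
Slice 1: Δl = 2.7/cos0.2° = 2.700 m; N'_1 = 118·cos0.2° = 118.0; c'Δl = 11.07; W sinα = 0.4
Slice 2: Δl = 1.3/cos17.7° = 1.365 m; N'_2 = 58·cos17.7° = 55.3; c'Δl = 5.59; W sinα = 17.6
Slice 3: Δl = 2.5/cos36.1° = 3.094 m; N'_3 = 62·cos36.1° = 50.1; c'Δl = 12.69; W sinα = 36.5
Σc'Δl = 29.4 kN/m; ΣN' = 223.3 kN/m; ΣW sinα = 54.6 kN/m
Resisting = 29.4 + 223.3·tan27.9° = 29.4 + 118.3 = 147.6 kN/m
FS = 147.6 / 54.6 = 2.705

FS = 2.70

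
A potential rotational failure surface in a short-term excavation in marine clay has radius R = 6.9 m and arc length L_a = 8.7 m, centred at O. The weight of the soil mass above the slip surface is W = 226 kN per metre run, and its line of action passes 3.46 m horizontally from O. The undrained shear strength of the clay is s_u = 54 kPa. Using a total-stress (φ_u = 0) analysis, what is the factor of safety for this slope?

FS = 4.15

Taking moments about the centre O, the resisting moment is provided by the undrained shear strength acting along the arc:
M_R = s_u·L_a·R = 54·8.70·6.9 = 3241.6 kN·m/m
M_D = W·d = 226·3.46 = 782.0 kN·m/m
FS = M_R / M_D = 3241.6 / 782.0 = 4.146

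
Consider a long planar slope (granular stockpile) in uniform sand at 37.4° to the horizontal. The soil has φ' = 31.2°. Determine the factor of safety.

FS = 0.79

For a dry cohesionless infinite slope the factor of safety is FS = tanφ' / tanβ.
FS = tan31.2° / tan37.4° = 0.6056 / 0.7646 = 0.792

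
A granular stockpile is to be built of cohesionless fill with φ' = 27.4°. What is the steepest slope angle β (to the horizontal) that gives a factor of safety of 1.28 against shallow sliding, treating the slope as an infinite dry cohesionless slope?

β = 22.0°

For an infinite dry cohesionless slope FS = tanφ'/tanβ, so tanβ = tanφ' / FS.
tanβ = tan27.4° / 1.28 = 0.5184 / 1.28 = 0.4050
β = arctan(0.4050) = 22.05°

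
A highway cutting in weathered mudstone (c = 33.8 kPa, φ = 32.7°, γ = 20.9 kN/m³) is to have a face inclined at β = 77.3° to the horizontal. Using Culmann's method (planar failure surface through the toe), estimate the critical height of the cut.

H_c = 18.44 m

Culmann's analysis gives the critical failure plane at α_cr = (β + φ)/2 = (77.3 + 32.7)/2 = 55.0°, and the critical height
H_c = (4c/γ) · sinβ cosφ / [1 − cos(β − φ)]
    = (4·33.8/20.9) · sin77.3°·cos32.7° / [1 − cos(44.6°)]
    = 6.469 · 0.9755·0.8415 / [1 − 0.7120]
    = 6.469 · 0.8209 / 0.2880
    = 18.44 m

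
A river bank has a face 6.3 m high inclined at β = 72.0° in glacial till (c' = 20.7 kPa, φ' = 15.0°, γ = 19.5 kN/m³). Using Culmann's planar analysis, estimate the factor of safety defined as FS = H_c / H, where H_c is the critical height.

H_c = (4c'/γ) · sinβ cosφ' / [1 − cos(β − φ')]
    = (4·20.7/19.5) · sin72.0°·cos15.0° / [1 − cos57.0°]
    = 4.246 · 0.9187 / 0.4554 = 8.57 m
FS = H_c / H = 8.57 / 6.3 = 1.360

FS = 1.36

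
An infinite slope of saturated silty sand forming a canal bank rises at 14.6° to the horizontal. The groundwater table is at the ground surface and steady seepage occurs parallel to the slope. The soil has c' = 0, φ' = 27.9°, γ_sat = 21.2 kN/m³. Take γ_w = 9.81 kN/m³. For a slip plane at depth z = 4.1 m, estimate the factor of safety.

With seepage parallel to the slope and the water table at the surface, the effective normal stress on the slip plane uses the buoyant unit weight γ' = γ_sat − γ_w while the driving shear stress uses γ_sat:
FS = [c' + γ' z cos²β tanφ'] / [γ_sat z sinβ cosβ]
(For c' = 0 this reduces to FS = (γ'/γ_sat)·tanφ'/tanβ.)
γ' = 21.2 − 9.81 = 11.39 kN/m³
Numerator = 0.0 + 11.39·4.1·cos²14.6°·tan27.9° = 0.0 + 11.39·4.1·0.9365·0.5295 = 23.155 kPa
Denominator = 21.2·4.1·sin14.6°·cos14.6° = 21.2·4.1·0.2521·0.9677 = 21.202 kPa
FS = 23.155 / 21.202 = 1.092

FS = 1.09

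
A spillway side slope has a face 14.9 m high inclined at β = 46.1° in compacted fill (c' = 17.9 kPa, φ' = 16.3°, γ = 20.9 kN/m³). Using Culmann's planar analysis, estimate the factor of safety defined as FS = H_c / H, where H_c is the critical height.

FS = 1.20

H_c = (4c'/γ) · sinβ cosφ' / [1 − cos(β − φ')]
    = (4·17.9/20.9) · sin46.1°·cos16.3° / [1 − cos29.8°]
    = 3.426 · 0.6916 / 0.1322 = 17.92 m
FS = H_c / H = 17.92 / 14.9 = 1.202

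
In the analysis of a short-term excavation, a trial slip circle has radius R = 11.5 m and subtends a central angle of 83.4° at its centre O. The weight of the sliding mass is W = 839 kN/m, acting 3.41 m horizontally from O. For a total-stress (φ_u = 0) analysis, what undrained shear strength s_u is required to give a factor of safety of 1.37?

FS = s_u·L_a·R / (W·d), so s_u = FS·W·d / (L_a·R).
Arc length L_a = R·θ = 11.5·(83.4°·π/180) = 11.5·1.4556 = 16.74 m
s_u = 1.37·839·3.41 / (16.74·11.5) = 3919.6 / 192.50 = 20.36 kPa

s_u = 20.4 kPa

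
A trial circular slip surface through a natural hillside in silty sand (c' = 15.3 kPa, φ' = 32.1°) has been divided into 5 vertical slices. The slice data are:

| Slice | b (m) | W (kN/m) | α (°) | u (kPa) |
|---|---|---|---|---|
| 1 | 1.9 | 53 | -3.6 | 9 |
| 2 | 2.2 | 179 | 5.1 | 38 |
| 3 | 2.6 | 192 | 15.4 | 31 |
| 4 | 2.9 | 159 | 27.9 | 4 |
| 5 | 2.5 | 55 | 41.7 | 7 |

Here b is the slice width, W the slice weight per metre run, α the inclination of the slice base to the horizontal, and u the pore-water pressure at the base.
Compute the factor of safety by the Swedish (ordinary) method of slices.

Ordinary method of slices: FS = Σ[c'·Δl_i + (W_i cosα_i − u_i·Δl_i)·tanφ'] / Σ W_i sinα_i, with Δl_i = b_i / cosα_i.
Slice 1: Δl = 1.9/cos(-3.6°) = 1.904 m; N'_1 = 53·cos(-3.6°) − 9·1.904 = 35.8; c'Δl = 29.13; W sinα = -3.3
Slice 2: Δl = 2.2/cos5.1° = 2.209 m; N'_2 = 179·cos5.1° − 38·2.209 = 94.4; c'Δl = 33.79; W sinα = 15.9
Slice 3: Δl = 2.6/cos15.4° = 2.697 m; N'_3 = 192·cos15.4° − 31·2.697 = 101.5; c'Δl = 41.26; W sinα = 51.0
Slice 4: Δl = 2.9/cos27.9° = 3.281 m; N'_4 = 159·cos27.9° − 4·3.281 = 127.4; c'Δl = 50.21; W sinα = 74.4
Slice 5: Δl = 2.5/cos41.7° = 3.348 m; N'_5 = 55·cos41.7° − 7·3.348 = 17.6; c'Δl = 51.23; W sinα = 36.6
Σc'Δl = 205.6 kN/m; ΣN' = 376.6 kN/m; ΣW sinα = 174.6 kN/m
Resisting = 205.6 + 376.6·tan32.1° = 205.6 + 236.3 = 441.9 kN/m
FS = 441.9 / 174.6 = 2.531

FS = 2.53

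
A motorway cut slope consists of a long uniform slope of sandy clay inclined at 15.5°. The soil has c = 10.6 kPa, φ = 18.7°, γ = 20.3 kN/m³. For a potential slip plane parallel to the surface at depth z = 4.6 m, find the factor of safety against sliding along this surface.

For an infinite slope with a slip plane parallel to the surface (no pore pressure): FS = [c + γz cos²β tanφ] / [γz sinβ cosβ].
γz = 20.3·4.6 = 93.38 kN/m²
Numerator = 10.6 + 93.38·cos²15.5°·tan18.7° = 10.6 + 93.38·0.9286·0.3385 = 39.950 kPa
Denominator = 93.38·sin15.5°·cos15.5° = 93.38·0.2672·0.9636 = 24.047 kPa
FS = 39.950 / 24.047 = 1.661

FS = 1.66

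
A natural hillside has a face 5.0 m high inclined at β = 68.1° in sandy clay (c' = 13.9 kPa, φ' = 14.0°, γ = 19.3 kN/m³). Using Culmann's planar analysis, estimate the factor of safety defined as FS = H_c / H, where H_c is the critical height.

FS = 1.25

H_c = (4c'/γ) · sinβ cosφ' / [1 − cos(β − φ')]
    = (4·13.9/19.3) · sin68.1°·cos14.0° / [1 − cos54.1°]
    = 2.881 · 0.9003 / 0.4136 = 6.27 m
FS = H_c / H = 6.27 / 5.0 = 1.254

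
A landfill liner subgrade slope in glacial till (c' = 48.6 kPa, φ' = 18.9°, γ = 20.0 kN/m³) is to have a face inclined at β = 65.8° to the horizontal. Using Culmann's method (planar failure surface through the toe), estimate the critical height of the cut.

Culmann's analysis gives the critical failure plane at α_cr = (β + φ')/2 = (65.8 + 18.9)/2 = 42.3°, and the critical height
H_c = (4c'/γ) · sinβ cosφ' / [1 − cos(β − φ')]
    = (4·48.6/20.0) · sin65.8°·cos18.9° / [1 − cos(46.9°)]
    = 9.720 · 0.9121·0.9461 / [1 − 0.6833]
    = 9.720 · 0.8629 / 0.3167
    = 26.48 m

H_c = 26.48 m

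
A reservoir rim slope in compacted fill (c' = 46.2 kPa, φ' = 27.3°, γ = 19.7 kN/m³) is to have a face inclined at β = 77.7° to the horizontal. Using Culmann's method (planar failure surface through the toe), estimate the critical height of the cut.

Culmann's analysis gives the critical failure plane at α_cr = (β + φ')/2 = (77.7 + 27.3)/2 = 52.5°, and the critical height
H_c = (4c'/γ) · sinβ cosφ' / [1 − cos(β − φ')]
    = (4·46.2/19.7) · sin77.7°·cos27.3° / [1 − cos(50.4°)]
    = 9.381 · 0.9770·0.8886 / [1 − 0.6374]
    = 9.381 · 0.8682 / 0.3626
    = 22.46 m

H_c = 22.46 m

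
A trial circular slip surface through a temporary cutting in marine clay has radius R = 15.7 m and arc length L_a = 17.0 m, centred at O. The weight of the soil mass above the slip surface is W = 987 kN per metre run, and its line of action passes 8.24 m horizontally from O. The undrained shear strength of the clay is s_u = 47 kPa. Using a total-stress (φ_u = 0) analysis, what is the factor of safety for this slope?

FS = 1.54

Taking moments about the centre O, the resisting moment is provided by the undrained shear strength acting along the arc:
M_R = s_u·L_a·R = 47·17.00·15.7 = 12544.3 kN·m/m
M_D = W·d = 987·8.24 = 8132.9 kN·m/m
FS = M_R / M_D = 12544.3 / 8132.9 = 1.542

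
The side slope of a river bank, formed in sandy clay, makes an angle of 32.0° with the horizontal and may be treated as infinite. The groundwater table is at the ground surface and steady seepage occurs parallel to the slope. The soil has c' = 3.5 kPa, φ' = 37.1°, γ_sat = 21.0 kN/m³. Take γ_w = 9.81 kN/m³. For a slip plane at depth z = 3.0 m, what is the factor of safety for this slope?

With seepage parallel to the slope and the water table at the surface, the effective normal stress on the slip plane uses the buoyant unit weight γ' = γ_sat − γ_w while the driving shear stress uses γ_sat:
FS = [c' + γ' z cos²β tanφ'] / [γ_sat z sinβ cosβ]
γ' = 21.0 − 9.81 = 11.19 kN/m³
Numerator = 3.5 + 11.19·3.0·cos²32.0°·tan37.1° = 3.5 + 11.19·3.0·0.7192·0.7563 = 21.759 kPa
Denominator = 21.0·3.0·sin32.0°·cos32.0° = 21.0·3.0·0.5299·0.8480 = 28.312 kPa
FS = 21.759 / 28.312 = 0.769

FS = 0.77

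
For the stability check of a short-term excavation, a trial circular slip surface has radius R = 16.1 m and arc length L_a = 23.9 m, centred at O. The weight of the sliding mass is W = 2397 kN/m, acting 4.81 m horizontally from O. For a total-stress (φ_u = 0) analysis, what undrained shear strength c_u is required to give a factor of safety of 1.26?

c_u = 37.8 kPa

FS = c_u·L_a·R / (W·d), so c_u = FS·W·d / (L_a·R).
c_u = 1.26·2397·4.81 / (23.90·16.1) = 14527.3 / 384.79 = 37.75 kPa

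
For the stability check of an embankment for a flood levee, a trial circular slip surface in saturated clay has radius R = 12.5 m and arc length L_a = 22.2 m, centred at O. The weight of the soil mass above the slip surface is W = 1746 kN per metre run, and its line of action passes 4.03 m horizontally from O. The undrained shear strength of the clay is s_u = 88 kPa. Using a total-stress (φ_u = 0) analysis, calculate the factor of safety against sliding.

Taking moments about the centre O, the resisting moment is provided by the undrained shear strength acting along the arc:
M_R = s_u·L_a·R = 88·22.20·12.5 = 24420.0 kN·m/m
M_D = W·d = 1746·4.03 = 7036.4 kN·m/m
FS = M_R / M_D = 24420.0 / 7036.4 = 3.471

FS = 3.47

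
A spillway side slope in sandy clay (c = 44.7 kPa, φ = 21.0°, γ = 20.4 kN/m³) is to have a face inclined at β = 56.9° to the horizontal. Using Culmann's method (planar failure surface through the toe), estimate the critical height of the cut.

H_c = 36.09 m

Culmann's analysis gives the critical failure plane at α_cr = (β + φ)/2 = (56.9 + 21.0)/2 = 39.0°, and the critical height
H_c = (4c/γ) · sinβ cosφ / [1 − cos(β − φ)]
    = (4·44.7/20.4) · sin56.9°·cos21.0° / [1 − cos(35.9°)]
    = 8.765 · 0.8377·0.9336 / [1 − 0.8100]
    = 8.765 · 0.7821 / 0.1900
    = 36.09 m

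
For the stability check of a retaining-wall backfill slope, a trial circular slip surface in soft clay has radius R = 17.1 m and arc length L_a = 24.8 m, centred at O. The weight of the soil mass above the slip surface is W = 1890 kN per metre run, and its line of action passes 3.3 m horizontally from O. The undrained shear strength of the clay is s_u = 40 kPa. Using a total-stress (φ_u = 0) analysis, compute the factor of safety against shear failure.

FS = 2.72

Taking moments about the centre O, the resisting moment is provided by the undrained shear strength acting along the arc:
M_R = s_u·L_a·R = 40·24.80·17.1 = 16963.2 kN·m/m
M_D = W·d = 1890·3.3 = 6237.0 kN·m/m
FS = M_R / M_D = 16963.2 / 6237.0 = 2.720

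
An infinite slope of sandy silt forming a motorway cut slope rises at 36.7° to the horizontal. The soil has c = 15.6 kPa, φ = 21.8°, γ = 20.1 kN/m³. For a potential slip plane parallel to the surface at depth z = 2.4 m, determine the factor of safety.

FS = 1.21

For an infinite slope with a slip plane parallel to the surface (no pore pressure): FS = [c + γz cos²β tanφ] / [γz sinβ cosβ].
γz = 20.1·2.4 = 48.24 kN/m²
Numerator = 15.6 + 48.24·cos²36.7°·tan21.8° = 15.6 + 48.24·0.6428·0.4000 = 28.003 kPa
Denominator = 48.24·sin36.7°·cos36.7° = 48.24·0.5976·0.8018 = 23.115 kPa
FS = 28.003 / 23.115 = 1.211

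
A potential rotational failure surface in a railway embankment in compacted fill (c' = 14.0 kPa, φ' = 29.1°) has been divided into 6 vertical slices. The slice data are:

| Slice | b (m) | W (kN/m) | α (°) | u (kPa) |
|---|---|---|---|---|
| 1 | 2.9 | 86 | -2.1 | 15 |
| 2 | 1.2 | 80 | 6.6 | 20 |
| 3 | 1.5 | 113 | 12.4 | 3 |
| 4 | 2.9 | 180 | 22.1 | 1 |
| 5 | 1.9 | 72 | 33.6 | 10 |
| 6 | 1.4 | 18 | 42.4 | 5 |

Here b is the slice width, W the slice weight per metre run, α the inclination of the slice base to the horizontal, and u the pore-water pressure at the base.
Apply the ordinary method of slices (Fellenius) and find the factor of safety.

FS = 2.72

Ordinary method of slices: FS = Σ[c'·Δl_i + (W_i cosα_i − u_i·Δl_i)·tanφ'] / Σ W_i sinα_i, with Δl_i = b_i / cosα_i.
Slice 1: Δl = 2.9/cos(-2.1°) = 2.902 m; N'_1 = 86·cos(-2.1°) − 15·2.902 = 42.4; c'Δl = 40.63; W sinα = -3.2
Slice 2: Δl = 1.2/cos6.6° = 1.208 m; N'_2 = 80·cos6.6° − 20·1.208 = 55.3; c'Δl = 16.91; W sinα = 9.2
Slice 3: Δl = 1.5/cos12.4° = 1.536 m; N'_3 = 113·cos12.4° − 3·1.536 = 105.8; c'Δl = 21.50; W sinα = 24.3
Slice 4: Δl = 2.9/cos22.1° = 3.130 m; N'_4 = 180·cos22.1° − 1·3.130 = 163.6; c'Δl = 43.82; W sinα = 67.7
Slice 5: Δl = 1.9/cos33.6° = 2.281 m; N'_5 = 72·cos33.6° − 10·2.281 = 37.2; c'Δl = 31.94; W sinα = 39.8
Slice 6: Δl = 1.4/cos42.4° = 1.896 m; N'_6 = 18·cos42.4° − 5·1.896 = 3.8; c'Δl = 26.54; W sinα = 12.1
Σc'Δl = 181.3 kN/m; ΣN' = 408.1 kN/m; ΣW sinα = 150.0 kN/m
Resisting = 181.3 + 408.1·tan29.1° = 181.3 + 227.1 = 408.5 kN/m
FS = 408.5 / 150.0 = 2.723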